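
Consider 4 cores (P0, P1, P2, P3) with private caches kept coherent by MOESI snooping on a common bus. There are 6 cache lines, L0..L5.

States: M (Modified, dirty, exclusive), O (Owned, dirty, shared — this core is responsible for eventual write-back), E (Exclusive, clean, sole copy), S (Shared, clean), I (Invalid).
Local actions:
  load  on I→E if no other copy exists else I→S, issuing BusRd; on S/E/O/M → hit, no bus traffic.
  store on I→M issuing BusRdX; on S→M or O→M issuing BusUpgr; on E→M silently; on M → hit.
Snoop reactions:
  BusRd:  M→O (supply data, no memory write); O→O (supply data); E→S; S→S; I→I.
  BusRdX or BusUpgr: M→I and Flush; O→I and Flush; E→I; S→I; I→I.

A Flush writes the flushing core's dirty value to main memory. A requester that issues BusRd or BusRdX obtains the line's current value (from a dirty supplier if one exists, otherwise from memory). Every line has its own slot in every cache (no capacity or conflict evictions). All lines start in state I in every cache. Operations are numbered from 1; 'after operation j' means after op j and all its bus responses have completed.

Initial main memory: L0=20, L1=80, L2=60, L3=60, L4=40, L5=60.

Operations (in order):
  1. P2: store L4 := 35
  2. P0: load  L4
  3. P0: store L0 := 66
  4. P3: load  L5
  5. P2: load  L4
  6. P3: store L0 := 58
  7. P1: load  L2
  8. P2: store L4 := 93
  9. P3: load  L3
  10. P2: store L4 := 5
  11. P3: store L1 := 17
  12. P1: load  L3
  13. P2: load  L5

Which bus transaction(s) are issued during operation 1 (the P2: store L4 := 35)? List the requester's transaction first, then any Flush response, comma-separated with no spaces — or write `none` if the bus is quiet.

1. P2: store L4 := 35  bus=[BusRdX]  L4: P0=I P1=I P2=M P3=I  mem[L4]=40
2. P0: load  L4  bus=[BusRd]  L4: P0=S P1=I P2=O P3=I  mem[L4]=40
3. P0: store L0 := 66  bus=[BusRdX]  L0: P0=M P1=I P2=I P3=I  mem[L0]=20
4. P3: load  L5  bus=[BusRd]  L5: P0=I P1=I P2=I P3=E  mem[L5]=60
5. P2: load  L4  bus=[-]  L4: P0=S P1=I P2=O P3=I  mem[L4]=40
6. P3: store L0 := 58  bus=[BusRdX,Flush]  L0: P0=I P1=I P2=I P3=M  mem[L0]=66
7. P1: load  L2  bus=[BusRd]  L2: P0=I P1=E P2=I P3=I  mem[L2]=60
8. P2: store L4 := 93  bus=[BusUpgr]  L4: P0=I P1=I P2=M P3=I  mem[L4]=40
9. P3: load  L3  bus=[BusRd]  L3: P0=I P1=I P2=I P3=E  mem[L3]=60
10. P2: store L4 := 5  bus=[-]  L4: P0=I P1=I P2=M P3=I  mem[L4]=40
11. P3: store L1 := 17  bus=[BusRdX]  L1: P0=I P1=I P2=I P3=M  mem[L1]=80
12. P1: load  L3  bus=[BusRd]  L3: P0=I P1=S P2=I P3=S  mem[L3]=60
13. P2: load  L5  bus=[BusRd]  L5: P0=I P1=I P2=S P3=S  mem[L5]=60

bus = BusRdX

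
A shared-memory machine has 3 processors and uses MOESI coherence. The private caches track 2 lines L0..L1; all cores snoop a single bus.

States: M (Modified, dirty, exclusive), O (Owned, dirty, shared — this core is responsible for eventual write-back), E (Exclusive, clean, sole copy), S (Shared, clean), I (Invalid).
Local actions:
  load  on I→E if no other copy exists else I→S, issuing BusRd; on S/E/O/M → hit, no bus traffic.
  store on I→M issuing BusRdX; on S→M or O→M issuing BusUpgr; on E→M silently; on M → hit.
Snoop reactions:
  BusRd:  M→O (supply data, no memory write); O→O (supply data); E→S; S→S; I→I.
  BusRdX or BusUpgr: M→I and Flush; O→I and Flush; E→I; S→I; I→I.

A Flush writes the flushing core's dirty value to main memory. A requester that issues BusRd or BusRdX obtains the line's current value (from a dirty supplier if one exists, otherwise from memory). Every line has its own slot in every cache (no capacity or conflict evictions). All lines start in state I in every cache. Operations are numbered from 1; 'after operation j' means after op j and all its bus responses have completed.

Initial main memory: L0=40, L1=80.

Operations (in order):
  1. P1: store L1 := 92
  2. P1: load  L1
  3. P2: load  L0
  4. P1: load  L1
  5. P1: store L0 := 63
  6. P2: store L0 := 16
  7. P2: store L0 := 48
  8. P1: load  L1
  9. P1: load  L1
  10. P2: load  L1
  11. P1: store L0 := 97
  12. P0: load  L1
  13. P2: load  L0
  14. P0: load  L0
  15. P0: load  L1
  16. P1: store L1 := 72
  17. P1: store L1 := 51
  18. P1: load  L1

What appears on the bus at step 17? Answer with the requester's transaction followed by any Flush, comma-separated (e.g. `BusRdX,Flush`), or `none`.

  op1 P1: store L1 := 92 → I/M/I on L1; bus BusRdX; mem=80
  op2 P1: load  L1 → I/M/I on L1; bus (none); mem=80
  op3 P2: load  L0 → I/I/E on L0; bus BusRd; mem=40
  op4 P1: load  L1 → I/M/I on L1; bus (none); mem=80
  op5 P1: store L0 := 63 → I/M/I on L0; bus BusRdX; mem=40
  op6 P2: store L0 := 16 → I/I/M on L0; bus BusRdX Flush; mem=63
  op7 P2: store L0 := 48 → I/I/M on L0; bus (none); mem=63
  op8 P1: load  L1 → I/M/I on L1; bus (none); mem=80
  op9 P1: load  L1 → I/M/I on L1; bus (none); mem=80
  op10 P2: load  L1 → I/O/S on L1; bus BusRd; mem=80
  op11 P1: store L0 := 97 → I/M/I on L0; bus BusRdX Flush; mem=48
  op12 P0: load  L1 → S/O/S on L1; bus BusRd; mem=80
  op13 P2: load  L0 → I/O/S on L0; bus BusRd; mem=48
  op14 P0: load  L0 → S/O/S on L0; bus BusRd; mem=48
  op15 P0: load  L1 → S/O/S on L1; bus (none); mem=80
  op16 P1: store L1 := 72 → I/M/I on L1; bus BusUpgr; mem=80
  op17 P1: store L1 := 51 → I/M/I on L1; bus (none); mem=80
  op18 P1: load  L1 → I/M/I on L1; bus (none); mem=80

bus = none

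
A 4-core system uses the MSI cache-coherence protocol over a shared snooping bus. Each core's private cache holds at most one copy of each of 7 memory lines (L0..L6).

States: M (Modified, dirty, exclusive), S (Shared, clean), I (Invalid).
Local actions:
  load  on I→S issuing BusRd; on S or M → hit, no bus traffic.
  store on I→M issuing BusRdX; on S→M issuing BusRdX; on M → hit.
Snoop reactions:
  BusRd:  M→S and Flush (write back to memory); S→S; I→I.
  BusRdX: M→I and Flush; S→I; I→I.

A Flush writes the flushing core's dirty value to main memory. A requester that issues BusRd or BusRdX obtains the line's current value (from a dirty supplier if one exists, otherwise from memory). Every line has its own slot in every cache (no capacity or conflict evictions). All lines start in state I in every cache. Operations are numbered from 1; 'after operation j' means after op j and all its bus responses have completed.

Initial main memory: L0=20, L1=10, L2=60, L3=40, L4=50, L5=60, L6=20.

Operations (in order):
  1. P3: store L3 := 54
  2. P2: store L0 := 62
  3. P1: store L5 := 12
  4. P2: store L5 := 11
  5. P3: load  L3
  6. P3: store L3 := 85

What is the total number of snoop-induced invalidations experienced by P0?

step 1: P3: store L3 := 54  ⟶  IIIM  (L3)  txn=BusRdX  M[L3]=40
step 2: P2: store L0 := 62  ⟶  IIMI  (L0)  txn=BusRdX  M[L0]=20
step 3: P1: store L5 := 12  ⟶  IMII  (L5)  txn=BusRdX  M[L5]=60
step 4: P2: store L5 := 11  ⟶  IIMI  (L5)  txn=BusRdX+Flush  M[L5]=12
step 5: P3: load  L3  ⟶  IIIM  (L3)  txn=∅  M[L3]=40
step 6: P3: store L3 := 85  ⟶  IIIM  (L3)  txn=∅  M[L3]=40

invalidations = 0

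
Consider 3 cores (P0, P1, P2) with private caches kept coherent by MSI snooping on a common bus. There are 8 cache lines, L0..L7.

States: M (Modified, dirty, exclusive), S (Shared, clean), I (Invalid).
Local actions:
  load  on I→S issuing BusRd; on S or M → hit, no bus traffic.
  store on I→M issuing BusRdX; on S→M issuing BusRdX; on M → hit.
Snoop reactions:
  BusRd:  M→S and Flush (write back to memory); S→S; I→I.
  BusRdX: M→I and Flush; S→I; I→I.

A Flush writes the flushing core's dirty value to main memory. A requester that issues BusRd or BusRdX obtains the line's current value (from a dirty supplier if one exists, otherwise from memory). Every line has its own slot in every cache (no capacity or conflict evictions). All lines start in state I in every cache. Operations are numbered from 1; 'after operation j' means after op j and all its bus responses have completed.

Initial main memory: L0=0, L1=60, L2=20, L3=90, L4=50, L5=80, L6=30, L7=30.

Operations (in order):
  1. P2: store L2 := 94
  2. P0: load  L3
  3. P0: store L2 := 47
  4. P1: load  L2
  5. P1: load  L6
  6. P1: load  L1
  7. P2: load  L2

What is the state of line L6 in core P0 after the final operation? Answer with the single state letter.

[1] P2: store L2 := 94 | P0:I, P1:I, P2:M(94) | bus: BusRdX
[2] P0: load  L3 | P0:S(90), P1:I, P2:I | bus: BusRd
[3] P0: store L2 := 47 | P0:M(47), P1:I, P2:I | bus: BusRdX,Flush
[4] P1: load  L2 | P0:S(47), P1:S(47), P2:I | bus: BusRd,Flush
[5] P1: load  L6 | P0:I, P1:S(30), P2:I | bus: BusRd
[6] P1: load  L1 | P0:I, P1:S(60), P2:I | bus: BusRd
[7] P2: load  L2 | P0:S(47), P1:S(47), P2:S(47) | bus: BusRd

state = I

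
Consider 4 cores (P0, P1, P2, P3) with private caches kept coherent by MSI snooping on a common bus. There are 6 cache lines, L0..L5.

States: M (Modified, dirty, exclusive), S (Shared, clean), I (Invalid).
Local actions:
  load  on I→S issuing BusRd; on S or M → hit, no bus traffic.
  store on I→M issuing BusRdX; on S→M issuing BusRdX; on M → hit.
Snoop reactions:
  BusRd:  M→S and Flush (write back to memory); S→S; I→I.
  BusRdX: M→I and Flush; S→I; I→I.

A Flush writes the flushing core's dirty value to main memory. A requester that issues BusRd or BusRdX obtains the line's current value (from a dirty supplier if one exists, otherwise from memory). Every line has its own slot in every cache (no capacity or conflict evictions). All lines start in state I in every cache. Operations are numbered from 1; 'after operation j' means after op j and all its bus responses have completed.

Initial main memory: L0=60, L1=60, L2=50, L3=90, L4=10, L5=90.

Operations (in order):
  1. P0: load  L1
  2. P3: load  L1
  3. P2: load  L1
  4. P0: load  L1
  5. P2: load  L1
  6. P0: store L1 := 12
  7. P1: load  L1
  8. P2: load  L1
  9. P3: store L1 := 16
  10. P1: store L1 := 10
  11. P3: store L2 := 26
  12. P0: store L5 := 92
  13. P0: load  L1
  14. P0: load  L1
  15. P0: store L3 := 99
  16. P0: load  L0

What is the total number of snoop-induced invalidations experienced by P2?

  op1 P0: load  L1 → S/I/I/I on L1; bus BusRd; mem=60
  op2 P3: load  L1 → S/I/I/S on L1; bus BusRd; mem=60
  op3 P2: load  L1 → S/I/S/S on L1; bus BusRd; mem=60
  op4 P0: load  L1 → S/I/S/S on L1; bus (none); mem=60
  op5 P2: load  L1 → S/I/S/S on L1; bus (none); mem=60
  op6 P0: store L1 := 12 → M/I/I/I on L1; bus BusRdX; mem=60
  op7 P1: load  L1 → S/S/I/I on L1; bus BusRd Flush; mem=12
  op8 P2: load  L1 → S/S/S/I on L1; bus BusRd; mem=12
  op9 P3: store L1 := 16 → I/I/I/M on L1; bus BusRdX; mem=12
  op10 P1: store L1 := 10 → I/M/I/I on L1; bus BusRdX Flush; mem=16
  op11 P3: store L2 := 26 → I/I/I/M on L2; bus BusRdX; mem=50
  op12 P0: store L5 := 92 → M/I/I/I on L5; bus BusRdX; mem=90
  op13 P0: load  L1 → S/S/I/I on L1; bus BusRd Flush; mem=10
  op14 P0: load  L1 → S/S/I/I on L1; bus (none); mem=10
  op15 P0: store L3 := 99 → M/I/I/I on L3; bus BusRdX; mem=90
  op16 P0: load  L0 → S/I/I/I on L0; bus BusRd; mem=60

invalidations = 2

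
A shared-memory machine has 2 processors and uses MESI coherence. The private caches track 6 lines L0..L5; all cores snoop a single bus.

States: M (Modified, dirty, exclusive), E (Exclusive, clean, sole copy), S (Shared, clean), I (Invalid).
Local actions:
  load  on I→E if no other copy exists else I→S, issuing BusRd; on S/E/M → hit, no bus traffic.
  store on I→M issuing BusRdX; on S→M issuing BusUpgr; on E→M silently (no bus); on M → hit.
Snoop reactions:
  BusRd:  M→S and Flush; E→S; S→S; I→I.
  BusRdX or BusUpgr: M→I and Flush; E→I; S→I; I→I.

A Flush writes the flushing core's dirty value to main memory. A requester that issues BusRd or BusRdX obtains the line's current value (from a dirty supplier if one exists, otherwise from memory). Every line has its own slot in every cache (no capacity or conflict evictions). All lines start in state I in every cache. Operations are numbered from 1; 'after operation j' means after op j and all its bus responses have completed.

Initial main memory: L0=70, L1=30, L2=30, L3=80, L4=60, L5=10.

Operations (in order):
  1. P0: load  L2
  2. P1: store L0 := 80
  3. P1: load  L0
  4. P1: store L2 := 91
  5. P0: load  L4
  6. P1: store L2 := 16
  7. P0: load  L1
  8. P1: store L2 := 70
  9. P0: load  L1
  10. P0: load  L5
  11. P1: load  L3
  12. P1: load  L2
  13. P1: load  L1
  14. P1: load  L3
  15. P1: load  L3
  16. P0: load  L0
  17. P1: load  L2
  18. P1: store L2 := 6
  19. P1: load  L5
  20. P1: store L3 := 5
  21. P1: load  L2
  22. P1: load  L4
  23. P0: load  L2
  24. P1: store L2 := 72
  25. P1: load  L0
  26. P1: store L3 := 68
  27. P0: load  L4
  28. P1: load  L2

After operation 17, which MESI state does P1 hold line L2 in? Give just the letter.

state = M

1. P0: load  L2  bus=[BusRd]  L2: P0=E P1=I  mem[L2]=30
2. P1: store L0 := 80  bus=[BusRdX]  L0: P0=I P1=M  mem[L0]=70
3. P1: load  L0  bus=[-]  L0: P0=I P1=M  mem[L0]=70
4. P1: store L2 := 91  bus=[BusRdX]  L2: P0=I P1=M  mem[L2]=30
5. P0: load  L4  bus=[BusRd]  L4: P0=E P1=I  mem[L4]=60
6. P1: store L2 := 16  bus=[-]  L2: P0=I P1=M  mem[L2]=30
7. P0: load  L1  bus=[BusRd]  L1: P0=E P1=I  mem[L1]=30
8. P1: store L2 := 70  bus=[-]  L2: P0=I P1=M  mem[L2]=30
9. P0: load  L1  bus=[-]  L1: P0=E P1=I  mem[L1]=30
10. P0: load  L5  bus=[BusRd]  L5: P0=E P1=I  mem[L5]=10
11. P1: load  L3  bus=[BusRd]  L3: P0=I P1=E  mem[L3]=80
12. P1: load  L2  bus=[-]  L2: P0=I P1=M  mem[L2]=30
13. P1: load  L1  bus=[BusRd]  L1: P0=S P1=S  mem[L1]=30
14. P1: load  L3  bus=[-]  L3: P0=I P1=E  mem[L3]=80
15. P1: load  L3  bus=[-]  L3: P0=I P1=E  mem[L3]=80
16. P0: load  L0  bus=[BusRd,Flush]  L0: P0=S P1=S  mem[L0]=80
17. P1: load  L2  bus=[-]  L2: P0=I P1=M  mem[L2]=30
18. P1: store L2 := 6  bus=[-]  L2: P0=I P1=M  mem[L2]=30
19. P1: load  L5  bus=[BusRd]  L5: P0=S P1=S  mem[L5]=10
20. P1: store L3 := 5  bus=[-]  L3: P0=I P1=M  mem[L3]=80
21. P1: load  L2  bus=[-]  L2: P0=I P1=M  mem[L2]=30
22. P1: load  L4  bus=[BusRd]  L4: P0=S P1=S  mem[L4]=60
23. P0: load  L2  bus=[BusRd,Flush]  L2: P0=S P1=S  mem[L2]=6
24. P1: store L2 := 72  bus=[BusUpgr]  L2: P0=I P1=M  mem[L2]=6
25. P1: load  L0  bus=[-]  L0: P0=S P1=S  mem[L0]=80
26. P1: store L3 := 68  bus=[-]  L3: P0=I P1=M  mem[L3]=80
27. P0: load  L4  bus=[-]  L4: P0=S P1=S  mem[L4]=60
28. P1: load  L2  bus=[-]  L2: P0=I P1=M  mem[L2]=6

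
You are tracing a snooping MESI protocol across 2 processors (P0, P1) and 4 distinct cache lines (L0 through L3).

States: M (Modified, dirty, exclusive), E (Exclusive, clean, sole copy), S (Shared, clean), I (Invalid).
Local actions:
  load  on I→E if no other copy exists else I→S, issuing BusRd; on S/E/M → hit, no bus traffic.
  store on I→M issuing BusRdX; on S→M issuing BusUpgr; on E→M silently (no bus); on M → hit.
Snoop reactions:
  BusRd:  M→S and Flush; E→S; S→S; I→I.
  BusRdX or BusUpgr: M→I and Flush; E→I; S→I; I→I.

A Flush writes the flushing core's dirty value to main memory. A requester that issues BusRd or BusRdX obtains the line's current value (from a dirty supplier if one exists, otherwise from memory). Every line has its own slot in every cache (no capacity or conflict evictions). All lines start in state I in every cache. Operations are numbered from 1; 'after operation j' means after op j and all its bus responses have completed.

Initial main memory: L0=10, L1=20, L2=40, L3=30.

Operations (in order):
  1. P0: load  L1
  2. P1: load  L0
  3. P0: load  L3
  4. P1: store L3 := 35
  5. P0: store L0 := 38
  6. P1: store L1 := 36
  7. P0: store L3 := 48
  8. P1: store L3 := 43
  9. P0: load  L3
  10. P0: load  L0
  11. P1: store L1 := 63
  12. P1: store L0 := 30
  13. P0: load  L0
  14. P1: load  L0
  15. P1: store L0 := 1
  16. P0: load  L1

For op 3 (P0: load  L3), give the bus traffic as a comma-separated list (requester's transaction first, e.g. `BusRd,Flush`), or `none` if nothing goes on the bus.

bus = BusRd

step 1: P0: load  L1  ⟶  EI  (L1)  txn=BusRd  M[L1]=20
step 2: P1: load  L0  ⟶  IE  (L0)  txn=BusRd  M[L0]=10
step 3: P0: load  L3  ⟶  EI  (L3)  txn=BusRd  M[L3]=30
step 4: P1: store L3 := 35  ⟶  IM  (L3)  txn=BusRdX  M[L3]=30
step 5: P0: store L0 := 38  ⟶  MI  (L0)  txn=BusRdX  M[L0]=10
step 6: P1: store L1 := 36  ⟶  IM  (L1)  txn=BusRdX  M[L1]=20
step 7: P0: store L3 := 48  ⟶  MI  (L3)  txn=BusRdX+Flush  M[L3]=35
step 8: P1: store L3 := 43  ⟶  IM  (L3)  txn=BusRdX+Flush  M[L3]=48
step 9: P0: load  L3  ⟶  SS  (L3)  txn=BusRd+Flush  M[L3]=43
step 10: P0: load  L0  ⟶  MI  (L0)  txn=∅  M[L0]=10
step 11: P1: store L1 := 63  ⟶  IM  (L1)  txn=∅  M[L1]=20
step 12: P1: store L0 := 30  ⟶  IM  (L0)  txn=BusRdX+Flush  M[L0]=38
step 13: P0: load  L0  ⟶  SS  (L0)  txn=BusRd+Flush  M[L0]=30
step 14: P1: load  L0  ⟶  SS  (L0)  txn=∅  M[L0]=30
step 15: P1: store L0 := 1  ⟶  IM  (L0)  txn=BusUpgr  M[L0]=30
step 16: P0: load  L1  ⟶  SS  (L1)  txn=BusRd+Flush  M[L1]=63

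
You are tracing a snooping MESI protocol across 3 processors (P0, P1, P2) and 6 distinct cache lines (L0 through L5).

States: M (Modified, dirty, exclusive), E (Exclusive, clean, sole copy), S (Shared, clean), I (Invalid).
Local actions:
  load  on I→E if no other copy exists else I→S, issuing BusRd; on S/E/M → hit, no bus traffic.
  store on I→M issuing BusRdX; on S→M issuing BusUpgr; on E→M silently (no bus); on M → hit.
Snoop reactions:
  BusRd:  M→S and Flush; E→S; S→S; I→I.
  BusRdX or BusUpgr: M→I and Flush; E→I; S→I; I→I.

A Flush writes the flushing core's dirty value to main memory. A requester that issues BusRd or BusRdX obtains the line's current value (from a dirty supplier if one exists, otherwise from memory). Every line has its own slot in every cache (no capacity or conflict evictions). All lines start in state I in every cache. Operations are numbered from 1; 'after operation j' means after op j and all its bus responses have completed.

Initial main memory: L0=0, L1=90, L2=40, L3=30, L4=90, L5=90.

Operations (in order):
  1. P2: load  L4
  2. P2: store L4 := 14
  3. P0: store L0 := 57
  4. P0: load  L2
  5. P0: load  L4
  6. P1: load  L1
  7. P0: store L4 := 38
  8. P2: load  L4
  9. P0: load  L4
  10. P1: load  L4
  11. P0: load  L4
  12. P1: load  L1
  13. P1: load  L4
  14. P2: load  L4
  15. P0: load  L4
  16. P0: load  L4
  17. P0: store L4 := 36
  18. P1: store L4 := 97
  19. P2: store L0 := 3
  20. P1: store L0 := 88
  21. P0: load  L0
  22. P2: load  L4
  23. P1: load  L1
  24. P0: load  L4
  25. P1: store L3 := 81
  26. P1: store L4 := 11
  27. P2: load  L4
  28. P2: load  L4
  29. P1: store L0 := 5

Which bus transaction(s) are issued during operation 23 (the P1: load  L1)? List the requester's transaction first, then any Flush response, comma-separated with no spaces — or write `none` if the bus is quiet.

bus = none

  op1 P2: load  L4 → I/I/E on L4; bus BusRd; mem=90
  op2 P2: store L4 := 14 → I/I/M on L4; bus (none); mem=90
  op3 P0: store L0 := 57 → M/I/I on L0; bus BusRdX; mem=0
  op4 P0: load  L2 → E/I/I on L2; bus BusRd; mem=40
  op5 P0: load  L4 → S/I/S on L4; bus BusRd Flush; mem=14
  op6 P1: load  L1 → I/E/I on L1; bus BusRd; mem=90
  op7 P0: store L4 := 38 → M/I/I on L4; bus BusUpgr; mem=14
  op8 P2: load  L4 → S/I/S on L4; bus BusRd Flush; mem=38
  op9 P0: load  L4 → S/I/S on L4; bus (none); mem=38
  op10 P1: load  L4 → S/S/S on L4; bus BusRd; mem=38
  op11 P0: load  L4 → S/S/S on L4; bus (none); mem=38
  op12 P1: load  L1 → I/E/I on L1; bus (none); mem=90
  op13 P1: load  L4 → S/S/S on L4; bus (none); mem=38
  op14 P2: load  L4 → S/S/S on L4; bus (none); mem=38
  op15 P0: load  L4 → S/S/S on L4; bus (none); mem=38
  op16 P0: load  L4 → S/S/S on L4; bus (none); mem=38
  op17 P0: store L4 := 36 → M/I/I on L4; bus BusUpgr; mem=38
  op18 P1: store L4 := 97 → I/M/I on L4; bus BusRdX Flush; mem=36
  op19 P2: store L0 := 3 → I/I/M on L0; bus BusRdX Flush; mem=57
  op20 P1: store L0 := 88 → I/M/I on L0; bus BusRdX Flush; mem=3
  op21 P0: load  L0 → S/S/I on L0; bus BusRd Flush; mem=88
  op22 P2: load  L4 → I/S/S on L4; bus BusRd Flush; mem=97
  op23 P1: load  L1 → I/E/I on L1; bus (none); mem=90
  op24 P0: load  L4 → S/S/S on L4; bus BusRd; mem=97
  op25 P1: store L3 := 81 → I/M/I on L3; bus BusRdX; mem=30
  op26 P1: store L4 := 11 → I/M/I on L4; bus BusUpgr; mem=97
  op27 P2: load  L4 → I/S/S on L4; bus BusRd Flush; mem=11
  op28 P2: load  L4 → I/S/S on L4; bus (none); mem=11
  op29 P1: store L0 := 5 → I/M/I on L0; bus BusUpgr; mem=88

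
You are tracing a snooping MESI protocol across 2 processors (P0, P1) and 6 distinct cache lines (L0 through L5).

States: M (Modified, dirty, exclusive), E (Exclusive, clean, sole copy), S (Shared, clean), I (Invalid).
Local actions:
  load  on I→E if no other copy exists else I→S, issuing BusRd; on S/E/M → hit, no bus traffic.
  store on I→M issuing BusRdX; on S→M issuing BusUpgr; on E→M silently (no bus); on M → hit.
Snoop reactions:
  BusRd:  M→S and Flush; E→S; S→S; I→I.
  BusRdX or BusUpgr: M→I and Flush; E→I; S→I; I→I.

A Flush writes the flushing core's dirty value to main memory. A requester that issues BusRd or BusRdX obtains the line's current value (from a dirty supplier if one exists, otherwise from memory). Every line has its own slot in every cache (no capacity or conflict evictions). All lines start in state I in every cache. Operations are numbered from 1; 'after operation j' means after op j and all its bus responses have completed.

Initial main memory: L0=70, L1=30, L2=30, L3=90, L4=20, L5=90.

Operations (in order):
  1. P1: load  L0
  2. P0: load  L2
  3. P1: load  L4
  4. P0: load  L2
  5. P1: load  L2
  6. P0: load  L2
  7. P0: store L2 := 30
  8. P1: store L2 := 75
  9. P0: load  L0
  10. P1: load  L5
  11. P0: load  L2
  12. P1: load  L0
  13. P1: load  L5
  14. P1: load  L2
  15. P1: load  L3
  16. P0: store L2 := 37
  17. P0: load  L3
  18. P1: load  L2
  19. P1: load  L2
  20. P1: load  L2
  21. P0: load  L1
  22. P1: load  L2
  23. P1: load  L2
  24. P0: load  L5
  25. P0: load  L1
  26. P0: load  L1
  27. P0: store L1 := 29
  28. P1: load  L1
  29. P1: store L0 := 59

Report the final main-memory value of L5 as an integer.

memory[L5] = 90

step 1: P1: load  L0  ⟶  IE  (L0)  txn=BusRd  M[L0]=70
step 2: P0: load  L2  ⟶  EI  (L2)  txn=BusRd  M[L2]=30
step 3: P1: load  L4  ⟶  IE  (L4)  txn=BusRd  M[L4]=20
step 4: P0: load  L2  ⟶  EI  (L2)  txn=∅  M[L2]=30
step 5: P1: load  L2  ⟶  SS  (L2)  txn=BusRd  M[L2]=30
step 6: P0: load  L2  ⟶  SS  (L2)  txn=∅  M[L2]=30
step 7: P0: store L2 := 30  ⟶  MI  (L2)  txn=BusUpgr  M[L2]=30
step 8: P1: store L2 := 75  ⟶  IM  (L2)  txn=BusRdX+Flush  M[L2]=30
step 9: P0: load  L0  ⟶  SS  (L0)  txn=BusRd  M[L0]=70
step 10: P1: load  L5  ⟶  IE  (L5)  txn=BusRd  M[L5]=90
step 11: P0: load  L2  ⟶  SS  (L2)  txn=BusRd+Flush  M[L2]=75
step 12: P1: load  L0  ⟶  SS  (L0)  txn=∅  M[L0]=70
step 13: P1: load  L5  ⟶  IE  (L5)  txn=∅  M[L5]=90
step 14: P1: load  L2  ⟶  SS  (L2)  txn=∅  M[L2]=75
step 15: P1: load  L3  ⟶  IE  (L3)  txn=BusRd  M[L3]=90
step 16: P0: store L2 := 37  ⟶  MI  (L2)  txn=BusUpgr  M[L2]=75
step 17: P0: load  L3  ⟶  SS  (L3)  txn=BusRd  M[L3]=90
step 18: P1: load  L2  ⟶  SS  (L2)  txn=BusRd+Flush  M[L2]=37
step 19: P1: load  L2  ⟶  SS  (L2)  txn=∅  M[L2]=37
step 20: P1: load  L2  ⟶  SS  (L2)  txn=∅  M[L2]=37
step 21: P0: load  L1  ⟶  EI  (L1)  txn=BusRd  M[L1]=30
step 22: P1: load  L2  ⟶  SS  (L2)  txn=∅  M[L2]=37
step 23: P1: load  L2  ⟶  SS  (L2)  txn=∅  M[L2]=37
step 24: P0: load  L5  ⟶  SS  (L5)  txn=BusRd  M[L5]=90
step 25: P0: load  L1  ⟶  EI  (L1)  txn=∅  M[L1]=30
step 26: P0: load  L1  ⟶  EI  (L1)  txn=∅  M[L1]=30
step 27: P0: store L1 := 29  ⟶  MI  (L1)  txn=∅  M[L1]=30
step 28: P1: load  L1  ⟶  SS  (L1)  txn=BusRd+Flush  M[L1]=29
step 29: P1: store L0 := 59  ⟶  IM  (L0)  txn=BusUpgr  M[L0]=70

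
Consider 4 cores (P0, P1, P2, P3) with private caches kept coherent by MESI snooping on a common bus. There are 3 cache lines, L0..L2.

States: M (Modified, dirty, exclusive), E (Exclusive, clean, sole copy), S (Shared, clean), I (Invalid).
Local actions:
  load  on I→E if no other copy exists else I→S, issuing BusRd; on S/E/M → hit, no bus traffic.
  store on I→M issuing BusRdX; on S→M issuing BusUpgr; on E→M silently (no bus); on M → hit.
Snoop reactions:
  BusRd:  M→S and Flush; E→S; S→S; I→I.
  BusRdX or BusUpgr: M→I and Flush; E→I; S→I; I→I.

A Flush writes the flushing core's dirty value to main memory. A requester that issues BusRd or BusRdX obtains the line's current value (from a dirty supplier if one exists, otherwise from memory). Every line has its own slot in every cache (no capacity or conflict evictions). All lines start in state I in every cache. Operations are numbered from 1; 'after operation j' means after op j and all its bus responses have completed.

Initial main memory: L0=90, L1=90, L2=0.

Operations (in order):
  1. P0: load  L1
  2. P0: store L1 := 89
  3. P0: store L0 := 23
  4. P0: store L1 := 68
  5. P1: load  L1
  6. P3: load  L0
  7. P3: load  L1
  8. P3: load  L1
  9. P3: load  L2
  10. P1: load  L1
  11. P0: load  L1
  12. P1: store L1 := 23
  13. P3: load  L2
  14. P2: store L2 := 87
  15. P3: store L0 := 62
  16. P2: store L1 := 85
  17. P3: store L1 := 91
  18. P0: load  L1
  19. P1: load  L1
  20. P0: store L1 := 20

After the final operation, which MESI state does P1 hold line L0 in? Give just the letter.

state = I

1. P0: load  L1  bus=[BusRd]  L1: P0=E P1=I P2=I P3=I  mem[L1]=90
2. P0: store L1 := 89  bus=[-]  L1: P0=M P1=I P2=I P3=I  mem[L1]=90
3. P0: store L0 := 23  bus=[BusRdX]  L0: P0=M P1=I P2=I P3=I  mem[L0]=90
4. P0: store L1 := 68  bus=[-]  L1: P0=M P1=I P2=I P3=I  mem[L1]=90
5. P1: load  L1  bus=[BusRd,Flush]  L1: P0=S P1=S P2=I P3=I  mem[L1]=68
6. P3: load  L0  bus=[BusRd,Flush]  L0: P0=S P1=I P2=I P3=S  mem[L0]=23
7. P3: load  L1  bus=[BusRd]  L1: P0=S P1=S P2=I P3=S  mem[L1]=68
8. P3: load  L1  bus=[-]  L1: P0=S P1=S P2=I P3=S  mem[L1]=68
9. P3: load  L2  bus=[BusRd]  L2: P0=I P1=I P2=I P3=E  mem[L2]=0
10. P1: load  L1  bus=[-]  L1: P0=S P1=S P2=I P3=S  mem[L1]=68
11. P0: load  L1  bus=[-]  L1: P0=S P1=S P2=I P3=S  mem[L1]=68
12. P1: store L1 := 23  bus=[BusUpgr]  L1: P0=I P1=M P2=I P3=I  mem[L1]=68
13. P3: load  L2  bus=[-]  L2: P0=I P1=I P2=I P3=E  mem[L2]=0
14. P2: store L2 := 87  bus=[BusRdX]  L2: P0=I P1=I P2=M P3=I  mem[L2]=0
15. P3: store L0 := 62  bus=[BusUpgr]  L0: P0=I P1=I P2=I P3=M  mem[L0]=23
16. P2: store L1 := 85  bus=[BusRdX,Flush]  L1: P0=I P1=I P2=M P3=I  mem[L1]=23
17. P3: store L1 := 91  bus=[BusRdX,Flush]  L1: P0=I P1=I P2=I P3=M  mem[L1]=85
18. P0: load  L1  bus=[BusRd,Flush]  L1: P0=S P1=I P2=I P3=S  mem[L1]=91
19. P1: load  L1  bus=[BusRd]  L1: P0=S P1=S P2=I P3=S  mem[L1]=91
20. P0: store L1 := 20  bus=[BusUpgr]  L1: P0=M P1=I P2=I P3=I  mem[L1]=91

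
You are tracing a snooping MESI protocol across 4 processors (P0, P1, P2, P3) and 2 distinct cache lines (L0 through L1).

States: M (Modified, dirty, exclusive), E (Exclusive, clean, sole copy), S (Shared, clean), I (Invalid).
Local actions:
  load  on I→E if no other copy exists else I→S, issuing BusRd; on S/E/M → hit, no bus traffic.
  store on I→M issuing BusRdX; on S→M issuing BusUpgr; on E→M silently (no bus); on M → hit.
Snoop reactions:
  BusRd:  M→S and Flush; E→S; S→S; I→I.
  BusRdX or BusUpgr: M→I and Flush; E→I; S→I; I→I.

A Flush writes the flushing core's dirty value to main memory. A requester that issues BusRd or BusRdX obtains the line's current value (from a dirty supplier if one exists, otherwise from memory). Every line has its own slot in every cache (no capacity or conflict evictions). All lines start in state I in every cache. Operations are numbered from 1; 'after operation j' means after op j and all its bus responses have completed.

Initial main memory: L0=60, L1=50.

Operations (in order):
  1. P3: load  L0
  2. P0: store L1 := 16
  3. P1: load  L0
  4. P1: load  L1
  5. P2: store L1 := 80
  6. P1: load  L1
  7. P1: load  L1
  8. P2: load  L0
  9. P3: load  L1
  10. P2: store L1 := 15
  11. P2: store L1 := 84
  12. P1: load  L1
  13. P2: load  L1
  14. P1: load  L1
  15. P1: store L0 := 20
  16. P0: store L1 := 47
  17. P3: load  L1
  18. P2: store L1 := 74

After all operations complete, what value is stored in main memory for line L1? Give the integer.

step 1: P3: load  L0  ⟶  IIIE  (L0)  txn=BusRd  M[L0]=60
step 2: P0: store L1 := 16  ⟶  MIII  (L1)  txn=BusRdX  M[L1]=50
step 3: P1: load  L0  ⟶  ISIS  (L0)  txn=BusRd  M[L0]=60
step 4: P1: load  L1  ⟶  SSII  (L1)  txn=BusRd+Flush  M[L1]=16
step 5: P2: store L1 := 80  ⟶  IIMI  (L1)  txn=BusRdX  M[L1]=16
step 6: P1: load  L1  ⟶  ISSI  (L1)  txn=BusRd+Flush  M[L1]=80
step 7: P1: load  L1  ⟶  ISSI  (L1)  txn=∅  M[L1]=80
step 8: P2: load  L0  ⟶  ISSS  (L0)  txn=BusRd  M[L0]=60
step 9: P3: load  L1  ⟶  ISSS  (L1)  txn=BusRd  M[L1]=80
step 10: P2: store L1 := 15  ⟶  IIMI  (L1)  txn=BusUpgr  M[L1]=80
step 11: P2: store L1 := 84  ⟶  IIMI  (L1)  txn=∅  M[L1]=80
step 12: P1: load  L1  ⟶  ISSI  (L1)  txn=BusRd+Flush  M[L1]=84
step 13: P2: load  L1  ⟶  ISSI  (L1)  txn=∅  M[L1]=84
step 14: P1: load  L1  ⟶  ISSI  (L1)  txn=∅  M[L1]=84
step 15: P1: store L0 := 20  ⟶  IMII  (L0)  txn=BusUpgr  M[L0]=60
step 16: P0: store L1 := 47  ⟶  MIII  (L1)  txn=BusRdX  M[L1]=84
step 17: P3: load  L1  ⟶  SIIS  (L1)  txn=BusRd+Flush  M[L1]=47
step 18: P2: store L1 := 74  ⟶  IIMI  (L1)  txn=BusRdX  M[L1]=47

memory[L1] = 47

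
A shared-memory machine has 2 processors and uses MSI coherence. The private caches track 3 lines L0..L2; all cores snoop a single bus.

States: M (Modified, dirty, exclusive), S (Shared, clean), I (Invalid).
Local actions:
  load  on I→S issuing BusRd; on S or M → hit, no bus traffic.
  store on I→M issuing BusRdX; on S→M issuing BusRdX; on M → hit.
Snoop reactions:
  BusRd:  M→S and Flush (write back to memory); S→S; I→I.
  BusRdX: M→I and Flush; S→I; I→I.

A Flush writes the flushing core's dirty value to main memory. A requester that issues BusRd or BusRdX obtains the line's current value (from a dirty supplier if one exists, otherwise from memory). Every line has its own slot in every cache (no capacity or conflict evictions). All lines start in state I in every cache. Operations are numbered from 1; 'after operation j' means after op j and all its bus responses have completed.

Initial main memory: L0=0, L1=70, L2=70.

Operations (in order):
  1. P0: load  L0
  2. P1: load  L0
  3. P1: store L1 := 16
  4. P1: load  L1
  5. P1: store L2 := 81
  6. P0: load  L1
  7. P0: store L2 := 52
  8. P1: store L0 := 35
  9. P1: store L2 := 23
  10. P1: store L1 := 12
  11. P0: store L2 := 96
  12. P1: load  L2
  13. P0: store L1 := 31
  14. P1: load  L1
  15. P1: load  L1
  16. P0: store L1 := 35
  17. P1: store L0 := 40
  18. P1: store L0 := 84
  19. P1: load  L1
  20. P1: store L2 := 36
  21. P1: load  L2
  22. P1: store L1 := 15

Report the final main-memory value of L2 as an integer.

memory[L2] = 96

  op1 P0: load  L0 → S/I on L0; bus BusRd; mem=0
  op2 P1: load  L0 → S/S on L0; bus BusRd; mem=0
  op3 P1: store L1 := 16 → I/M on L1; bus BusRdX; mem=70
  op4 P1: load  L1 → I/M on L1; bus (none); mem=70
  op5 P1: store L2 := 81 → I/M on L2; bus BusRdX; mem=70
  op6 P0: load  L1 → S/S on L1; bus BusRd Flush; mem=16
  op7 P0: store L2 := 52 → M/I on L2; bus BusRdX Flush; mem=81
  op8 P1: store L0 := 35 → I/M on L0; bus BusRdX; mem=0
  op9 P1: store L2 := 23 → I/M on L2; bus BusRdX Flush; mem=52
  op10 P1: store L1 := 12 → I/M on L1; bus BusRdX; mem=16
  op11 P0: store L2 := 96 → M/I on L2; bus BusRdX Flush; mem=23
  op12 P1: load  L2 → S/S on L2; bus BusRd Flush; mem=96
  op13 P0: store L1 := 31 → M/I on L1; bus BusRdX Flush; mem=12
  op14 P1: load  L1 → S/S on L1; bus BusRd Flush; mem=31
  op15 P1: load  L1 → S/S on L1; bus (none); mem=31
  op16 P0: store L1 := 35 → M/I on L1; bus BusRdX; mem=31
  op17 P1: store L0 := 40 → I/M on L0; bus (none); mem=0
  op18 P1: store L0 := 84 → I/M on L0; bus (none); mem=0
  op19 P1: load  L1 → S/S on L1; bus BusRd Flush; mem=35
  op20 P1: store L2 := 36 → I/M on L2; bus BusRdX; mem=96
  op21 P1: load  L2 → I/M on L2; bus (none); mem=96
  op22 P1: store L1 := 15 → I/M on L1; bus BusRdX; mem=35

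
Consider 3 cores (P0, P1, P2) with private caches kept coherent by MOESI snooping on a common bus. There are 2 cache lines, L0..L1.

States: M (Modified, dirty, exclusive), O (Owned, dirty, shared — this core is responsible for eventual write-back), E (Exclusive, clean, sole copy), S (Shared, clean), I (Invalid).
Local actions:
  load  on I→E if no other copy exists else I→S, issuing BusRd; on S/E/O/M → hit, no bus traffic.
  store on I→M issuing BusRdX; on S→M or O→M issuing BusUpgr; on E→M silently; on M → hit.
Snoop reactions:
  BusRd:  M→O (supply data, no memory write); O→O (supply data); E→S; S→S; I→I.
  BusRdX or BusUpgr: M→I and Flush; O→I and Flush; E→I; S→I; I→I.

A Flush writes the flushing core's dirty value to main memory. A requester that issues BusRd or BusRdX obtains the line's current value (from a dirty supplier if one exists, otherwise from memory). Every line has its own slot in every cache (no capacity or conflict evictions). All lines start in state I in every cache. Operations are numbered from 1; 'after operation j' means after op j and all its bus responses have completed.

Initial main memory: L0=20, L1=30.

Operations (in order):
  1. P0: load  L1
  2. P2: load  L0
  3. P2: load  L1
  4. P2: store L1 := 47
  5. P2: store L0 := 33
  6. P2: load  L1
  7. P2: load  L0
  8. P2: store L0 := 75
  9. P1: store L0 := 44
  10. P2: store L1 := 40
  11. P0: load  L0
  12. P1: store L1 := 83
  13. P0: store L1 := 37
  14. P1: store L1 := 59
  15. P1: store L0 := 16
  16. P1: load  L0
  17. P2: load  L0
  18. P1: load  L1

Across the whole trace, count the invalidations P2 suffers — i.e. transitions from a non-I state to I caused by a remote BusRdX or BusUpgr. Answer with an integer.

step 1: P0: load  L1  ⟶  EII  (L1)  txn=BusRd  M[L1]=30
step 2: P2: load  L0  ⟶  IIE  (L0)  txn=BusRd  M[L0]=20
step 3: P2: load  L1  ⟶  SIS  (L1)  txn=BusRd  M[L1]=30
step 4: P2: store L1 := 47  ⟶  IIM  (L1)  txn=BusUpgr  M[L1]=30
step 5: P2: store L0 := 33  ⟶  IIM  (L0)  txn=∅  M[L0]=20
step 6: P2: load  L1  ⟶  IIM  (L1)  txn=∅  M[L1]=30
step 7: P2: load  L0  ⟶  IIM  (L0)  txn=∅  M[L0]=20
step 8: P2: store L0 := 75  ⟶  IIM  (L0)  txn=∅  M[L0]=20
step 9: P1: store L0 := 44  ⟶  IMI  (L0)  txn=BusRdX+Flush  M[L0]=75
step 10: P2: store L1 := 40  ⟶  IIM  (L1)  txn=∅  M[L1]=30
step 11: P0: load  L0  ⟶  SOI  (L0)  txn=BusRd  M[L0]=75
step 12: P1: store L1 := 83  ⟶  IMI  (L1)  txn=BusRdX+Flush  M[L1]=40
step 13: P0: store L1 := 37  ⟶  MII  (L1)  txn=BusRdX+Flush  M[L1]=83
step 14: P1: store L1 := 59  ⟶  IMI  (L1)  txn=BusRdX+Flush  M[L1]=37
step 15: P1: store L0 := 16  ⟶  IMI  (L0)  txn=BusUpgr  M[L0]=75
step 16: P1: load  L0  ⟶  IMI  (L0)  txn=∅  M[L0]=75
step 17: P2: load  L0  ⟶  IOS  (L0)  txn=BusRd  M[L0]=75
step 18: P1: load  L1  ⟶  IMI  (L1)  txn=∅  M[L1]=37

invalidations = 2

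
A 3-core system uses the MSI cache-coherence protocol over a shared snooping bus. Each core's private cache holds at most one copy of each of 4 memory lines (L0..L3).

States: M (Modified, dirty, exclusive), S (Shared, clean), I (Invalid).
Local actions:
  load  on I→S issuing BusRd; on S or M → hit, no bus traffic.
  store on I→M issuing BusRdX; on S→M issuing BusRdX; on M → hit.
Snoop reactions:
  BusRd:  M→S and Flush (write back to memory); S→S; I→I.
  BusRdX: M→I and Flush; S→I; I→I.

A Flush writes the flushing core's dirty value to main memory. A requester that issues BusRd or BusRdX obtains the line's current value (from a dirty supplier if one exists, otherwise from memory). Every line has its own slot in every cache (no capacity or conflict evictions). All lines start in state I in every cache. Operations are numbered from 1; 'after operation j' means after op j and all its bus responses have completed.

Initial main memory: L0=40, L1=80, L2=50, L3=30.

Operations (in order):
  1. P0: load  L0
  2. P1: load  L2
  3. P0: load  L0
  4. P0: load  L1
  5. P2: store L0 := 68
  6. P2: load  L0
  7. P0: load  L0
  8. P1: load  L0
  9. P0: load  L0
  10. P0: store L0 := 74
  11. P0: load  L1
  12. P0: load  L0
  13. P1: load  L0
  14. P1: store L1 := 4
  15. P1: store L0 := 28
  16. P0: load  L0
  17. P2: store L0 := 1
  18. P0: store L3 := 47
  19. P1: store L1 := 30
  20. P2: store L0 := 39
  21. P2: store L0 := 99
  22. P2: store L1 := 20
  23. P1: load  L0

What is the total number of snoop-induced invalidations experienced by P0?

invalidations = 4

step 1: P0: load  L0  ⟶  SII  (L0)  txn=BusRd  M[L0]=40
step 2: P1: load  L2  ⟶  ISI  (L2)  txn=BusRd  M[L2]=50
step 3: P0: load  L0  ⟶  SII  (L0)  txn=∅  M[L0]=40
step 4: P0: load  L1  ⟶  SII  (L1)  txn=BusRd  M[L1]=80
step 5: P2: store L0 := 68  ⟶  IIM  (L0)  txn=BusRdX  M[L0]=40
step 6: P2: load  L0  ⟶  IIM  (L0)  txn=∅  M[L0]=40
step 7: P0: load  L0  ⟶  SIS  (L0)  txn=BusRd+Flush  M[L0]=68
step 8: P1: load  L0  ⟶  SSS  (L0)  txn=BusRd  M[L0]=68
step 9: P0: load  L0  ⟶  SSS  (L0)  txn=∅  M[L0]=68
step 10: P0: store L0 := 74  ⟶  MII  (L0)  txn=BusRdX  M[L0]=68
step 11: P0: load  L1  ⟶  SII  (L1)  txn=∅  M[L1]=80
step 12: P0: load  L0  ⟶  MII  (L0)  txn=∅  M[L0]=68
step 13: P1: load  L0  ⟶  SSI  (L0)  txn=BusRd+Flush  M[L0]=74
step 14: P1: store L1 := 4  ⟶  IMI  (L1)  txn=BusRdX  M[L1]=80
step 15: P1: store L0 := 28  ⟶  IMI  (L0)  txn=BusRdX  M[L0]=74
step 16: P0: load  L0  ⟶  SSI  (L0)  txn=BusRd+Flush  M[L0]=28
step 17: P2: store L0 := 1  ⟶  IIM  (L0)  txn=BusRdX  M[L0]=28
step 18: P0: store L3 := 47  ⟶  MII  (L3)  txn=BusRdX  M[L3]=30
step 19: P1: store L1 := 30  ⟶  IMI  (L1)  txn=∅  M[L1]=80
step 20: P2: store L0 := 39  ⟶  IIM  (L0)  txn=∅  M[L0]=28
step 21: P2: store L0 := 99  ⟶  IIM  (L0)  txn=∅  M[L0]=28
step 22: P2: store L1 := 20  ⟶  IIM  (L1)  txn=BusRdX+Flush  M[L1]=30
step 23: P1: load  L0  ⟶  ISS  (L0)  txn=BusRd+Flush  M[L0]=99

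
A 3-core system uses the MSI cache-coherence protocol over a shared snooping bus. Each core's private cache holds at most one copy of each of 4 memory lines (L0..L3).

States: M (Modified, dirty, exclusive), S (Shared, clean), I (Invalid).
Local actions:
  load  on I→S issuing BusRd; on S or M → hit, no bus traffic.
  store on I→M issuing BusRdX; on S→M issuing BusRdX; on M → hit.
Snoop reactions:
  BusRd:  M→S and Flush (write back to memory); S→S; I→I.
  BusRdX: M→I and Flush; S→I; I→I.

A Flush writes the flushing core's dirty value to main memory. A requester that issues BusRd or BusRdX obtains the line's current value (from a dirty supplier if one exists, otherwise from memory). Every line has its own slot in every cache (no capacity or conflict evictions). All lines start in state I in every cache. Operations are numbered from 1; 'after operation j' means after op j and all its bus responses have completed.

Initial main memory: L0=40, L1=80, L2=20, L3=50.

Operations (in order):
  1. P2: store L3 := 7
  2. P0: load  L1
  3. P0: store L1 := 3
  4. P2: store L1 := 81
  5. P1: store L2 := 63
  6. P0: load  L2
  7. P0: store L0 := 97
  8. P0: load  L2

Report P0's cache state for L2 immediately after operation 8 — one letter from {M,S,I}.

step 1: P2: store L3 := 7  ⟶  IIM  (L3)  txn=BusRdX  M[L3]=50
step 2: P0: load  L1  ⟶  SII  (L1)  txn=BusRd  M[L1]=80
step 3: P0: store L1 := 3  ⟶  MII  (L1)  txn=BusRdX  M[L1]=80
step 4: P2: store L1 := 81  ⟶  IIM  (L1)  txn=BusRdX+Flush  M[L1]=3
step 5: P1: store L2 := 63  ⟶  IMI  (L2)  txn=BusRdX  M[L2]=20
step 6: P0: load  L2  ⟶  SSI  (L2)  txn=BusRd+Flush  M[L2]=63
step 7: P0: store L0 := 97  ⟶  MII  (L0)  txn=BusRdX  M[L0]=40
step 8: P0: load  L2  ⟶  SSI  (L2)  txn=∅  M[L2]=63

state = S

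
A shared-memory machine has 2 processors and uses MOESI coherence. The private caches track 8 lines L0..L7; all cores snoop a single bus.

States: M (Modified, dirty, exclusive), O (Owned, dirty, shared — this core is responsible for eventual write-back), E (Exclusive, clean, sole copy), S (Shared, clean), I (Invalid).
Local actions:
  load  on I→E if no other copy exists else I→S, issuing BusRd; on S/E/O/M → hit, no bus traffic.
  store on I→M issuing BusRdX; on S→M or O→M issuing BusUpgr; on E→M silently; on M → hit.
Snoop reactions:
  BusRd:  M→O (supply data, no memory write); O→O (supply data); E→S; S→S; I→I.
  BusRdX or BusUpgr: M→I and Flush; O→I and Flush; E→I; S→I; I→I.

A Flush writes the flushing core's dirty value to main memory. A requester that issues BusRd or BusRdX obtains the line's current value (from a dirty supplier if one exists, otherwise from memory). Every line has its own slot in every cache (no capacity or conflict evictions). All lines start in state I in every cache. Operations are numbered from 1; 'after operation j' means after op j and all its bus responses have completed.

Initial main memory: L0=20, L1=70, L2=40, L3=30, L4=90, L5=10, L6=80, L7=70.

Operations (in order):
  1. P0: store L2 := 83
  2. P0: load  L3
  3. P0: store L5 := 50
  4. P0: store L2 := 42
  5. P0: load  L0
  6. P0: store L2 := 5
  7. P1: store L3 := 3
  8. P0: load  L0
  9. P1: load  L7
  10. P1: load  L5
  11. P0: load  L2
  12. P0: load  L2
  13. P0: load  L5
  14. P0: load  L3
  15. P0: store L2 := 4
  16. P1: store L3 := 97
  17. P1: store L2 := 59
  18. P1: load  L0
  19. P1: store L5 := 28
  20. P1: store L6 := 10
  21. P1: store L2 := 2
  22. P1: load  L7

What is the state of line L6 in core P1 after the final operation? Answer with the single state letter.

state = M

  op1 P0: store L2 := 83 → M/I on L2; bus BusRdX; mem=40
  op2 P0: load  L3 → E/I on L3; bus BusRd; mem=30
  op3 P0: store L5 := 50 → M/I on L5; bus BusRdX; mem=10
  op4 P0: store L2 := 42 → M/I on L2; bus (none); mem=40
  op5 P0: load  L0 → E/I on L0; bus BusRd; mem=20
  op6 P0: store L2 := 5 → M/I on L2; bus (none); mem=40
  op7 P1: store L3 := 3 → I/M on L3; bus BusRdX; mem=30
  op8 P0: load  L0 → E/I on L0; bus (none); mem=20
  op9 P1: load  L7 → I/E on L7; bus BusRd; mem=70
  op10 P1: load  L5 → O/S on L5; bus BusRd; mem=10
  op11 P0: load  L2 → M/I on L2; bus (none); mem=40
  op12 P0: load  L2 → M/I on L2; bus (none); mem=40
  op13 P0: load  L5 → O/S on L5; bus (none); mem=10
  op14 P0: load  L3 → S/O on L3; bus BusRd; mem=30
  op15 P0: store L2 := 4 → M/I on L2; bus (none); mem=40
  op16 P1: store L3 := 97 → I/M on L3; bus BusUpgr; mem=30
  op17 P1: store L2 := 59 → I/M on L2; bus BusRdX Flush; mem=4
  op18 P1: load  L0 → S/S on L0; bus BusRd; mem=20
  op19 P1: store L5 := 28 → I/M on L5; bus BusUpgr Flush; mem=50
  op20 P1: store L6 := 10 → I/M on L6; bus BusRdX; mem=80
  op21 P1: store L2 := 2 → I/M on L2; bus (none); mem=4
  op22 P1: load  L7 → I/E on L7; bus (none); mem=70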